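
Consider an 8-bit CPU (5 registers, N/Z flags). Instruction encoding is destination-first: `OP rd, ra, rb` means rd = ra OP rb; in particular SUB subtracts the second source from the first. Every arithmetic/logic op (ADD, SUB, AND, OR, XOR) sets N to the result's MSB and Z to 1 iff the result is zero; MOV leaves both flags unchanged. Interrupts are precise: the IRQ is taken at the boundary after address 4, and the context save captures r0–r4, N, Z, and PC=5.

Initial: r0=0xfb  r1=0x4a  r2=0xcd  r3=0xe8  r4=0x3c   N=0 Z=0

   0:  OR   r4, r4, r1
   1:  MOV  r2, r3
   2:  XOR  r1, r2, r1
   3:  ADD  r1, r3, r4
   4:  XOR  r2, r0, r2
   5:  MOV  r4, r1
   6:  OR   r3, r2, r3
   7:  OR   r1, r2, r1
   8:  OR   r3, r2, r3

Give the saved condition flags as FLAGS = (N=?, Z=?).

after  0: r0=0xfb r1=0x4a r2=0xcd r3=0xe8 r4=0x7e  N=0 Z=0
after  1: r0=0xfb r1=0x4a r2=0xe8 r3=0xe8 r4=0x7e  N=0 Z=0
after  2: r0=0xfb r1=0xa2 r2=0xe8 r3=0xe8 r4=0x7e  N=1 Z=0
after  3: r0=0xfb r1=0x66 r2=0xe8 r3=0xe8 r4=0x7e  N=0 Z=0
after  4: r0=0xfb r1=0x66 r2=0x13 r3=0xe8 r4=0x7e  N=0 Z=0
-- IRQ taken; context saved, return-PC = 5 --

FLAGS = (N=0, Z=0)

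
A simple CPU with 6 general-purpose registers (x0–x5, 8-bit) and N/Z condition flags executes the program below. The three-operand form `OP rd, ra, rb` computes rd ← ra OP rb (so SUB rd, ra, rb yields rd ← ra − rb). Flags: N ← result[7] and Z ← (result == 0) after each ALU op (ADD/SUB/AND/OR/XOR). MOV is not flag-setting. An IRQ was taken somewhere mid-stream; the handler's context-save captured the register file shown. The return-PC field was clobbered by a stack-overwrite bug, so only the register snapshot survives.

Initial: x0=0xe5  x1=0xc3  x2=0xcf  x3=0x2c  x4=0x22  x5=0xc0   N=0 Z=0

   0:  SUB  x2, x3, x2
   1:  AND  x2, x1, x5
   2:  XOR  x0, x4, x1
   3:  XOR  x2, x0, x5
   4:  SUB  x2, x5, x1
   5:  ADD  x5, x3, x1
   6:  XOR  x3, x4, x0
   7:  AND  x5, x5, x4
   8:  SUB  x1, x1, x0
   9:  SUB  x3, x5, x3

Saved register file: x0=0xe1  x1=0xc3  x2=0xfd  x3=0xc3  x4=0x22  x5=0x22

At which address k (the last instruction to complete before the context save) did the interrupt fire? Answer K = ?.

K = 7

after  0: x0=0xe5 x1=0xc3 x2=0x5d x3=0x2c x4=0x22 x5=0xc0  N=0 Z=0
after  1: x0=0xe5 x1=0xc3 x2=0xc0 x3=0x2c x4=0x22 x5=0xc0  N=1 Z=0
after  2: x0=0xe1 x1=0xc3 x2=0xc0 x3=0x2c x4=0x22 x5=0xc0  N=1 Z=0
after  3: x0=0xe1 x1=0xc3 x2=0x21 x3=0x2c x4=0x22 x5=0xc0  N=0 Z=0
after  4: x0=0xe1 x1=0xc3 x2=0xfd x3=0x2c x4=0x22 x5=0xc0  N=1 Z=0
after  5: x0=0xe1 x1=0xc3 x2=0xfd x3=0x2c x4=0x22 x5=0xef  N=1 Z=0
after  6: x0=0xe1 x1=0xc3 x2=0xfd x3=0xc3 x4=0x22 x5=0xef  N=1 Z=0
after  7: x0=0xe1 x1=0xc3 x2=0xfd x3=0xc3 x4=0x22 x5=0x22  N=0 Z=0
-- IRQ taken; context saved, return-PC = 8 --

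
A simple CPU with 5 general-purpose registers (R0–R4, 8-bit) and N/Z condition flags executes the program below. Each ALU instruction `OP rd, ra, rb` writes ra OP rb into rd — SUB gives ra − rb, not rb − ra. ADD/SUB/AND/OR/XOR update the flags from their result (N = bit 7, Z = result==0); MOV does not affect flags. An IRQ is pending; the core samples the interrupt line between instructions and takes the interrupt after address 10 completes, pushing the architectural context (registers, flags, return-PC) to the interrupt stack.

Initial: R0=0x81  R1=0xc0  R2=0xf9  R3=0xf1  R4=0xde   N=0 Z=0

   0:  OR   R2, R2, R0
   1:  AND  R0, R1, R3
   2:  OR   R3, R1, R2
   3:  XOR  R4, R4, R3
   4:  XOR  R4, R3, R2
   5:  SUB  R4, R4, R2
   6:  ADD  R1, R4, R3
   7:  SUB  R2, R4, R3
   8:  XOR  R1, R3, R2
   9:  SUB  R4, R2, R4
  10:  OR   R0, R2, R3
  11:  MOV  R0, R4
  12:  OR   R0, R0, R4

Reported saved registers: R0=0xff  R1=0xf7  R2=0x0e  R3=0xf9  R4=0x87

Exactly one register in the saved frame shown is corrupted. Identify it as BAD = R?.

after  0: R0=0x81 R1=0xc0 R2=0xf9 R3=0xf1 R4=0xde  N=1 Z=0
after  1: R0=0xc0 R1=0xc0 R2=0xf9 R3=0xf1 R4=0xde  N=1 Z=0
after  2: R0=0xc0 R1=0xc0 R2=0xf9 R3=0xf9 R4=0xde  N=1 Z=0
after  3: R0=0xc0 R1=0xc0 R2=0xf9 R3=0xf9 R4=0x27  N=0 Z=0
after  4: R0=0xc0 R1=0xc0 R2=0xf9 R3=0xf9 R4=0x00  N=0 Z=1
after  5: R0=0xc0 R1=0xc0 R2=0xf9 R3=0xf9 R4=0x07  N=0 Z=0
after  6: R0=0xc0 R1=0x00 R2=0xf9 R3=0xf9 R4=0x07  N=0 Z=1
after  7: R0=0xc0 R1=0x00 R2=0x0e R3=0xf9 R4=0x07  N=0 Z=0
after  8: R0=0xc0 R1=0xf7 R2=0x0e R3=0xf9 R4=0x07  N=1 Z=0
after  9: R0=0xc0 R1=0xf7 R2=0x0e R3=0xf9 R4=0x07  N=0 Z=0
after 10: R0=0xff R1=0xf7 R2=0x0e R3=0xf9 R4=0x07  N=1 Z=0
-- IRQ taken; context saved, return-PC = 11 --
mismatch: R4: reported 0x87 vs actual 0x07

BAD = R4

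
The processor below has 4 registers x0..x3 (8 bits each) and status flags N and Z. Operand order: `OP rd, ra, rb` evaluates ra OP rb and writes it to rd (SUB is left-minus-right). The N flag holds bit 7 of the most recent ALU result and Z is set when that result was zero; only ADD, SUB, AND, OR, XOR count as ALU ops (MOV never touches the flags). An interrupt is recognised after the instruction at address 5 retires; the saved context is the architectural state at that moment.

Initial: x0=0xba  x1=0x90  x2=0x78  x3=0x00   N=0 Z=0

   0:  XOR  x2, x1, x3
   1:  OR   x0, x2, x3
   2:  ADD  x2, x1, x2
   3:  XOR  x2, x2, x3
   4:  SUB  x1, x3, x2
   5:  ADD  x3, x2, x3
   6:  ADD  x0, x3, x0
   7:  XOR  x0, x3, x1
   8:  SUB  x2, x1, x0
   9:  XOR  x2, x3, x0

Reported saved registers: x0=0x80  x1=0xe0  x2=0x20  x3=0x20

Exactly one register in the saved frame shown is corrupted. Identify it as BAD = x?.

after  0: x0=0xba x1=0x90 x2=0x90 x3=0x00  N=1 Z=0
after  1: x0=0x90 x1=0x90 x2=0x90 x3=0x00  N=1 Z=0
after  2: x0=0x90 x1=0x90 x2=0x20 x3=0x00  N=0 Z=0
after  3: x0=0x90 x1=0x90 x2=0x20 x3=0x00  N=0 Z=0
after  4: x0=0x90 x1=0xe0 x2=0x20 x3=0x00  N=1 Z=0
after  5: x0=0x90 x1=0xe0 x2=0x20 x3=0x20  N=0 Z=0
-- IRQ taken; context saved, return-PC = 6 --
mismatch: x0: reported 0x80 vs actual 0x90

BAD = x0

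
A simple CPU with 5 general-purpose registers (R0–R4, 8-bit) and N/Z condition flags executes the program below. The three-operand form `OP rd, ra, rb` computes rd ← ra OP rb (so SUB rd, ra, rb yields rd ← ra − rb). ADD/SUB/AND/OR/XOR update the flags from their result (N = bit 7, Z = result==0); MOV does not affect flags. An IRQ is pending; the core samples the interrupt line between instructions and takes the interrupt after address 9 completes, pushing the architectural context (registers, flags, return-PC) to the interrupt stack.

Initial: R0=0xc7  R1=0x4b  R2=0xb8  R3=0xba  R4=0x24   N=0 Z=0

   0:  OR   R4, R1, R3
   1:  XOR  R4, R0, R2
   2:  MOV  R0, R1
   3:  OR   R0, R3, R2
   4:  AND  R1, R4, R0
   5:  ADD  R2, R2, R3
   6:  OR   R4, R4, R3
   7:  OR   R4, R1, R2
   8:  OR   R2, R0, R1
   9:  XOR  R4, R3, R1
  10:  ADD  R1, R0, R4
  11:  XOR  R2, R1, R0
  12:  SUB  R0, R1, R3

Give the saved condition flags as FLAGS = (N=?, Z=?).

FLAGS = (N=1, Z=0)

after  0: R0=0xc7 R1=0x4b R2=0xb8 R3=0xba R4=0xfb  N=1 Z=0
after  1: R0=0xc7 R1=0x4b R2=0xb8 R3=0xba R4=0x7f  N=0 Z=0
after  2: R0=0x4b R1=0x4b R2=0xb8 R3=0xba R4=0x7f  N=0 Z=0
after  3: R0=0xba R1=0x4b R2=0xb8 R3=0xba R4=0x7f  N=1 Z=0
after  4: R0=0xba R1=0x3a R2=0xb8 R3=0xba R4=0x7f  N=0 Z=0
after  5: R0=0xba R1=0x3a R2=0x72 R3=0xba R4=0x7f  N=0 Z=0
after  6: R0=0xba R1=0x3a R2=0x72 R3=0xba R4=0xff  N=1 Z=0
after  7: R0=0xba R1=0x3a R2=0x72 R3=0xba R4=0x7a  N=0 Z=0
after  8: R0=0xba R1=0x3a R2=0xba R3=0xba R4=0x7a  N=1 Z=0
after  9: R0=0xba R1=0x3a R2=0xba R3=0xba R4=0x80  N=1 Z=0
-- IRQ taken; context saved, return-PC = 10 --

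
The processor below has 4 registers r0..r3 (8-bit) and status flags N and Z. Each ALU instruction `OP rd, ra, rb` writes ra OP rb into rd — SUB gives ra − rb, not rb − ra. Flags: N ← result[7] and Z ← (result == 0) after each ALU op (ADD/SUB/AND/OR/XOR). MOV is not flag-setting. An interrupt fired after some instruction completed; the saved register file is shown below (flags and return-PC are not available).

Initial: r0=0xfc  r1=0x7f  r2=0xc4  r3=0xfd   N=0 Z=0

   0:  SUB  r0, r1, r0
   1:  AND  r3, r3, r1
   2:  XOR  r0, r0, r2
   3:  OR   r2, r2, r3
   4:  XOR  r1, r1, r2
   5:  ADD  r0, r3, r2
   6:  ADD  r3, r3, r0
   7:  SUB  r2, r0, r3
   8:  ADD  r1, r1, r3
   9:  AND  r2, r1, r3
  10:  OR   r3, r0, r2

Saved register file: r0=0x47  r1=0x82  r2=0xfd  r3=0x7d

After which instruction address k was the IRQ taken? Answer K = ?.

after  0: r0=0x83 r1=0x7f r2=0xc4 r3=0xfd  N=1 Z=0
after  1: r0=0x83 r1=0x7f r2=0xc4 r3=0x7d  N=0 Z=0
after  2: r0=0x47 r1=0x7f r2=0xc4 r3=0x7d  N=0 Z=0
after  3: r0=0x47 r1=0x7f r2=0xfd r3=0x7d  N=1 Z=0
after  4: r0=0x47 r1=0x82 r2=0xfd r3=0x7d  N=1 Z=0
-- IRQ taken; context saved, return-PC = 5 --

K = 4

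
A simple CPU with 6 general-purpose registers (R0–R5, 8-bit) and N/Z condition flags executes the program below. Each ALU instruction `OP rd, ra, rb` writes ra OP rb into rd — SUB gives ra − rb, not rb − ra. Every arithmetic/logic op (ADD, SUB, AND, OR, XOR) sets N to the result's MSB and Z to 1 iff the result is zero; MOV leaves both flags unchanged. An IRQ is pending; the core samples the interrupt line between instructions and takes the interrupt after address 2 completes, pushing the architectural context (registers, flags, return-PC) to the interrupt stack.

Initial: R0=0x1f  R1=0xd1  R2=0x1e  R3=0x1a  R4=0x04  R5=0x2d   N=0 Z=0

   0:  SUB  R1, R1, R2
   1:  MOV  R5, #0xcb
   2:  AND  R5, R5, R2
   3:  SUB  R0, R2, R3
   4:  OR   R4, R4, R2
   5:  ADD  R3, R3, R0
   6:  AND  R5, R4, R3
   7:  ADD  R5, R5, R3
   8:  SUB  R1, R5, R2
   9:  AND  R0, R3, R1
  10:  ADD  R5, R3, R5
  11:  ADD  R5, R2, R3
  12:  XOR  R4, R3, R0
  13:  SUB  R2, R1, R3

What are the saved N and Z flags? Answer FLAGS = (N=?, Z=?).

FLAGS = (N=0, Z=0)

after  0: R0=0x1f R1=0xb3 R2=0x1e R3=0x1a R4=0x04 R5=0x2d  N=1 Z=0
after  1: R0=0x1f R1=0xb3 R2=0x1e R3=0x1a R4=0x04 R5=0xcb  N=1 Z=0
after  2: R0=0x1f R1=0xb3 R2=0x1e R3=0x1a R4=0x04 R5=0x0a  N=0 Z=0
-- IRQ taken; context saved, return-PC = 3 --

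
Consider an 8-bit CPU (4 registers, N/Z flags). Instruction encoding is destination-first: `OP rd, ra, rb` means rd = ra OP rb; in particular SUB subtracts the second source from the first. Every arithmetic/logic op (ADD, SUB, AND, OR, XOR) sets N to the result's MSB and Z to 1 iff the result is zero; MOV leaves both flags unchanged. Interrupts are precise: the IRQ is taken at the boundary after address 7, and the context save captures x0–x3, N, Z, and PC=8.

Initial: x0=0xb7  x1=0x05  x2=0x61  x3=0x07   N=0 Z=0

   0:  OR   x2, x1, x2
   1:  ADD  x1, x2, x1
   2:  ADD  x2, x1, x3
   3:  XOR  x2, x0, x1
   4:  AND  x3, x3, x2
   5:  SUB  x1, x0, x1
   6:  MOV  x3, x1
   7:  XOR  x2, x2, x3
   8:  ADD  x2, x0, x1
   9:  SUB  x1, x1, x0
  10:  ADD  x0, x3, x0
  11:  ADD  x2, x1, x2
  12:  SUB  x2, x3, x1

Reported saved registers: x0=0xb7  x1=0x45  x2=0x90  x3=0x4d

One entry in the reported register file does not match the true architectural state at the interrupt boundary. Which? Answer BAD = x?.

after  0: x0=0xb7 x1=0x05 x2=0x65 x3=0x07  N=0 Z=0
after  1: x0=0xb7 x1=0x6a x2=0x65 x3=0x07  N=0 Z=0
after  2: x0=0xb7 x1=0x6a x2=0x71 x3=0x07  N=0 Z=0
after  3: x0=0xb7 x1=0x6a x2=0xdd x3=0x07  N=1 Z=0
after  4: x0=0xb7 x1=0x6a x2=0xdd x3=0x05  N=0 Z=0
after  5: x0=0xb7 x1=0x4d x2=0xdd x3=0x05  N=0 Z=0
after  6: x0=0xb7 x1=0x4d x2=0xdd x3=0x4d  N=0 Z=0
after  7: x0=0xb7 x1=0x4d x2=0x90 x3=0x4d  N=1 Z=0
-- IRQ taken; context saved, return-PC = 8 --
mismatch: x1: reported 0x45 vs actual 0x4d

BAD = x1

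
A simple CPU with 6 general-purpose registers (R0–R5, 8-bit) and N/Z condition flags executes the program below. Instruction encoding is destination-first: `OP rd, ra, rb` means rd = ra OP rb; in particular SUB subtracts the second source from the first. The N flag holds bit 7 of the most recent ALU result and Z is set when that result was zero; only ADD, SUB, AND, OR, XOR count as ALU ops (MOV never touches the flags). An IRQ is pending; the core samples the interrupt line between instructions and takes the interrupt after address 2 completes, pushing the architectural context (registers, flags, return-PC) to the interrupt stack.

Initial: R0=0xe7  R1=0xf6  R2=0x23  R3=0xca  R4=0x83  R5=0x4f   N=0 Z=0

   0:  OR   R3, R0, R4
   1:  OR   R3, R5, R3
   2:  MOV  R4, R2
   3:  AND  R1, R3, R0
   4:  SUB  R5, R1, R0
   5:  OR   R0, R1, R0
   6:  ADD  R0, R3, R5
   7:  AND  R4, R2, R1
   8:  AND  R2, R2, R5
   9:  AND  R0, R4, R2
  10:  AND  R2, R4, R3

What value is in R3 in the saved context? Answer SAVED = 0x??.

SAVED = 0xef

after  0: R0=0xe7 R1=0xf6 R2=0x23 R3=0xe7 R4=0x83 R5=0x4f  N=1 Z=0
after  1: R0=0xe7 R1=0xf6 R2=0x23 R3=0xef R4=0x83 R5=0x4f  N=1 Z=0
after  2: R0=0xe7 R1=0xf6 R2=0x23 R3=0xef R4=0x23 R5=0x4f  N=1 Z=0
-- IRQ taken; context saved, return-PC = 3 --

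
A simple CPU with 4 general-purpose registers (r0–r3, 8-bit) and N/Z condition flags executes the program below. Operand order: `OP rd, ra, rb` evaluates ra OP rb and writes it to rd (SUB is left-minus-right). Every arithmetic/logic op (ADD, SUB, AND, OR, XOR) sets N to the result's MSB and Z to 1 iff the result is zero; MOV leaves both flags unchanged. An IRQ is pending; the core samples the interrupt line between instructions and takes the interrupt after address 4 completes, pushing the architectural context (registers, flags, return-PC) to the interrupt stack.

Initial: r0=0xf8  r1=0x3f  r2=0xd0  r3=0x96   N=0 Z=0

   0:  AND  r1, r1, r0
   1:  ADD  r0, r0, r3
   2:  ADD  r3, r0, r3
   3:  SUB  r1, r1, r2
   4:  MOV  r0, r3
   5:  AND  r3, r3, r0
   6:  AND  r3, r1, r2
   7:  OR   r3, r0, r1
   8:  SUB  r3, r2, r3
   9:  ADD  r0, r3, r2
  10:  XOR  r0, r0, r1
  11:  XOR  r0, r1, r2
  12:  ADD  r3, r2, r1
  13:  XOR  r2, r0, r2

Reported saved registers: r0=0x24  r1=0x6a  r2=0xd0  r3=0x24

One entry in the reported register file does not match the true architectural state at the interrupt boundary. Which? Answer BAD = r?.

after  0: r0=0xf8 r1=0x38 r2=0xd0 r3=0x96  N=0 Z=0
after  1: r0=0x8e r1=0x38 r2=0xd0 r3=0x96  N=1 Z=0
after  2: r0=0x8e r1=0x38 r2=0xd0 r3=0x24  N=0 Z=0
after  3: r0=0x8e r1=0x68 r2=0xd0 r3=0x24  N=0 Z=0
after  4: r0=0x24 r1=0x68 r2=0xd0 r3=0x24  N=0 Z=0
-- IRQ taken; context saved, return-PC = 5 --
mismatch: r1: reported 0x6a vs actual 0x68

BAD = r1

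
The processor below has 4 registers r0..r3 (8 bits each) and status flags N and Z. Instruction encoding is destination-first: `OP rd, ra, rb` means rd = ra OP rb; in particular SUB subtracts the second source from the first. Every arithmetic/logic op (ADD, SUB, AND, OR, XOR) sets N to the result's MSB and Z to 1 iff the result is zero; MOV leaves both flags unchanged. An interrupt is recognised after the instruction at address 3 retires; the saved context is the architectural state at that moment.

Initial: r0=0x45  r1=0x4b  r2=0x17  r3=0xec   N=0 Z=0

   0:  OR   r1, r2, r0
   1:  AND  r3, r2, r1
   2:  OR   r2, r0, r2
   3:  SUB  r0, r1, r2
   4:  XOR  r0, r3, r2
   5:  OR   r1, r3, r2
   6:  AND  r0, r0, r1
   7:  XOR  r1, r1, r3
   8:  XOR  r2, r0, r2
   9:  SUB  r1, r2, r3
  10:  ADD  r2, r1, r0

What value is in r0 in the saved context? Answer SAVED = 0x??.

SAVED = 0x00

after  0: r0=0x45 r1=0x57 r2=0x17 r3=0xec  N=0 Z=0
after  1: r0=0x45 r1=0x57 r2=0x17 r3=0x17  N=0 Z=0
after  2: r0=0x45 r1=0x57 r2=0x57 r3=0x17  N=0 Z=0
after  3: r0=0x00 r1=0x57 r2=0x57 r3=0x17  N=0 Z=1
-- IRQ taken; context saved, return-PC = 4 --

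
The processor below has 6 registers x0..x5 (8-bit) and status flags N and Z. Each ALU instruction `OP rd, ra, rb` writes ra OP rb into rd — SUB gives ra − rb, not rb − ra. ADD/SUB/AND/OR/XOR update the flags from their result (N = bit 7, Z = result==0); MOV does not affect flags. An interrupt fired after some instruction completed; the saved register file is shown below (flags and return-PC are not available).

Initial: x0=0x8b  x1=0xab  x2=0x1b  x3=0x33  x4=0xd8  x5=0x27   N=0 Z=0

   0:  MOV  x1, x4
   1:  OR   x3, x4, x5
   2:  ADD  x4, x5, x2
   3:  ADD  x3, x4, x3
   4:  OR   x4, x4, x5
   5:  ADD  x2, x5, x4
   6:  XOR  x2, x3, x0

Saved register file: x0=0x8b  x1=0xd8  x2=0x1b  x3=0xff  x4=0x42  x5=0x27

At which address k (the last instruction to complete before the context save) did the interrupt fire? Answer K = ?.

K = 2

after  0: x0=0x8b x1=0xd8 x2=0x1b x3=0x33 x4=0xd8 x5=0x27  N=0 Z=0
after  1: x0=0x8b x1=0xd8 x2=0x1b x3=0xff x4=0xd8 x5=0x27  N=1 Z=0
after  2: x0=0x8b x1=0xd8 x2=0x1b x3=0xff x4=0x42 x5=0x27  N=0 Z=0
-- IRQ taken; context saved, return-PC = 3 --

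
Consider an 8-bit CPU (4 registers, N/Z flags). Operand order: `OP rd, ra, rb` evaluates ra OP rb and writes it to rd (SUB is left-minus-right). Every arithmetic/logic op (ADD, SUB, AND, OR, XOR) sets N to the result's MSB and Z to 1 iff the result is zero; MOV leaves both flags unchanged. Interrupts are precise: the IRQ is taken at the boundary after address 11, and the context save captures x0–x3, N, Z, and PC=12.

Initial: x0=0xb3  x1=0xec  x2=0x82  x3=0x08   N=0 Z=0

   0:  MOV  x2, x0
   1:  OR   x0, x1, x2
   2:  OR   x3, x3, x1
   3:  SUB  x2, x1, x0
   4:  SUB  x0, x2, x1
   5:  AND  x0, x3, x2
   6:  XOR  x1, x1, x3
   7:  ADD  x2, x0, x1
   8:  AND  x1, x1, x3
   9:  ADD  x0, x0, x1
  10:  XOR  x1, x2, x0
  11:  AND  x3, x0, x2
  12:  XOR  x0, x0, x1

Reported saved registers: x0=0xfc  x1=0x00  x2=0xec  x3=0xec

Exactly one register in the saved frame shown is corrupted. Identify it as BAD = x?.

BAD = x0

after  0: x0=0xb3 x1=0xec x2=0xb3 x3=0x08  N=0 Z=0
after  1: x0=0xff x1=0xec x2=0xb3 x3=0x08  N=1 Z=0
after  2: x0=0xff x1=0xec x2=0xb3 x3=0xec  N=1 Z=0
after  3: x0=0xff x1=0xec x2=0xed x3=0xec  N=1 Z=0
after  4: x0=0x01 x1=0xec x2=0xed x3=0xec  N=0 Z=0
after  5: x0=0xec x1=0xec x2=0xed x3=0xec  N=1 Z=0
after  6: x0=0xec x1=0x00 x2=0xed x3=0xec  N=0 Z=1
after  7: x0=0xec x1=0x00 x2=0xec x3=0xec  N=1 Z=0
after  8: x0=0xec x1=0x00 x2=0xec x3=0xec  N=0 Z=1
after  9: x0=0xec x1=0x00 x2=0xec x3=0xec  N=1 Z=0
after 10: x0=0xec x1=0x00 x2=0xec x3=0xec  N=0 Z=1
after 11: x0=0xec x1=0x00 x2=0xec x3=0xec  N=1 Z=0
-- IRQ taken; context saved, return-PC = 12 --
mismatch: x0: reported 0xfc vs actual 0xec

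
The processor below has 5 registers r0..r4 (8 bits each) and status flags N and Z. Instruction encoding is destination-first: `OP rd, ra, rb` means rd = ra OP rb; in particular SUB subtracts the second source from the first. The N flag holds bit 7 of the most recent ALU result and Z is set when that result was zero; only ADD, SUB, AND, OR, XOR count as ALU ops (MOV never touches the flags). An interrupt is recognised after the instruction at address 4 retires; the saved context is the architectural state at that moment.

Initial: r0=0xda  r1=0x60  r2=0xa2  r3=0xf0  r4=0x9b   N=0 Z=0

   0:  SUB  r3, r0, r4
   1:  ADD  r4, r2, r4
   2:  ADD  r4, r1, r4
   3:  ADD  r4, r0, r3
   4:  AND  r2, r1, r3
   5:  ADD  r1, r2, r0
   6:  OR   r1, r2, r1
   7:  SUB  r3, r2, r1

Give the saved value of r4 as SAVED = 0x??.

SAVED = 0x19

after  0: r0=0xda r1=0x60 r2=0xa2 r3=0x3f r4=0x9b  N=0 Z=0
after  1: r0=0xda r1=0x60 r2=0xa2 r3=0x3f r4=0x3d  N=0 Z=0
after  2: r0=0xda r1=0x60 r2=0xa2 r3=0x3f r4=0x9d  N=1 Z=0
after  3: r0=0xda r1=0x60 r2=0xa2 r3=0x3f r4=0x19  N=0 Z=0
after  4: r0=0xda r1=0x60 r2=0x20 r3=0x3f r4=0x19  N=0 Z=0
-- IRQ taken; context saved, return-PC = 5 --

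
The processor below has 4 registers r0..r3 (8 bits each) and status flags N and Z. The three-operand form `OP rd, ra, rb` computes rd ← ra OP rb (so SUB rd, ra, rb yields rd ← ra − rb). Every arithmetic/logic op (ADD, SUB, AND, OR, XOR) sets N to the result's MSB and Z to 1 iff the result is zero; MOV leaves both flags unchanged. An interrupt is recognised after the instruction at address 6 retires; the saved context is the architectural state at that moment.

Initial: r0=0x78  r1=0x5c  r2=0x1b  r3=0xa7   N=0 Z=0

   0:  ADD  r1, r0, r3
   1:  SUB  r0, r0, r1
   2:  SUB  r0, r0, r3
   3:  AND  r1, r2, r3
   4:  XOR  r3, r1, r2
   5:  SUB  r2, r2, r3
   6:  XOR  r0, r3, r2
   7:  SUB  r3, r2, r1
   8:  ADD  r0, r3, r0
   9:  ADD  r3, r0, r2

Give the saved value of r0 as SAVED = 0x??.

SAVED = 0x1b

after  0: r0=0x78 r1=0x1f r2=0x1b r3=0xa7  N=0 Z=0
after  1: r0=0x59 r1=0x1f r2=0x1b r3=0xa7  N=0 Z=0
after  2: r0=0xb2 r1=0x1f r2=0x1b r3=0xa7  N=1 Z=0
after  3: r0=0xb2 r1=0x03 r2=0x1b r3=0xa7  N=0 Z=0
after  4: r0=0xb2 r1=0x03 r2=0x1b r3=0x18  N=0 Z=0
after  5: r0=0xb2 r1=0x03 r2=0x03 r3=0x18  N=0 Z=0
after  6: r0=0x1b r1=0x03 r2=0x03 r3=0x18  N=0 Z=0
-- IRQ taken; context saved, return-PC = 7 --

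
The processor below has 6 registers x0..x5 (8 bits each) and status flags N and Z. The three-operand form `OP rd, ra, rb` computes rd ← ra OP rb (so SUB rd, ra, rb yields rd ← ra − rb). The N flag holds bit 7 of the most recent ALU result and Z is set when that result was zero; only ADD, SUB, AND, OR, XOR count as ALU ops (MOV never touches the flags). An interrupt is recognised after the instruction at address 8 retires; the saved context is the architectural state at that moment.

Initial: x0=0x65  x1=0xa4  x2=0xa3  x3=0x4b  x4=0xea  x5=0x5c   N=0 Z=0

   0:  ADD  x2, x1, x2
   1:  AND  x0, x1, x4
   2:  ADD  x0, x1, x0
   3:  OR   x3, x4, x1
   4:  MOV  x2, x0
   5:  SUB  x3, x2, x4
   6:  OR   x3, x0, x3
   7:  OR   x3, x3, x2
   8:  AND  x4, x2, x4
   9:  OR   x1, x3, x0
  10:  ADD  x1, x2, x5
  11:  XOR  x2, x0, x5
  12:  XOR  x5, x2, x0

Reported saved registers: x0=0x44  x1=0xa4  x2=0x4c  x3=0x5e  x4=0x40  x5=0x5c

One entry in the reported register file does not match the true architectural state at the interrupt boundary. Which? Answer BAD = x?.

after  0: x0=0x65 x1=0xa4 x2=0x47 x3=0x4b x4=0xea x5=0x5c  N=0 Z=0
after  1: x0=0xa0 x1=0xa4 x2=0x47 x3=0x4b x4=0xea x5=0x5c  N=1 Z=0
after  2: x0=0x44 x1=0xa4 x2=0x47 x3=0x4b x4=0xea x5=0x5c  N=0 Z=0
after  3: x0=0x44 x1=0xa4 x2=0x47 x3=0xee x4=0xea x5=0x5c  N=1 Z=0
after  4: x0=0x44 x1=0xa4 x2=0x44 x3=0xee x4=0xea x5=0x5c  N=1 Z=0
after  5: x0=0x44 x1=0xa4 x2=0x44 x3=0x5a x4=0xea x5=0x5c  N=0 Z=0
after  6: x0=0x44 x1=0xa4 x2=0x44 x3=0x5e x4=0xea x5=0x5c  N=0 Z=0
after  7: x0=0x44 x1=0xa4 x2=0x44 x3=0x5e x4=0xea x5=0x5c  N=0 Z=0
after  8: x0=0x44 x1=0xa4 x2=0x44 x3=0x5e x4=0x40 x5=0x5c  N=0 Z=0
-- IRQ taken; context saved, return-PC = 9 --
mismatch: x2: reported 0x4c vs actual 0x44

BAD = x2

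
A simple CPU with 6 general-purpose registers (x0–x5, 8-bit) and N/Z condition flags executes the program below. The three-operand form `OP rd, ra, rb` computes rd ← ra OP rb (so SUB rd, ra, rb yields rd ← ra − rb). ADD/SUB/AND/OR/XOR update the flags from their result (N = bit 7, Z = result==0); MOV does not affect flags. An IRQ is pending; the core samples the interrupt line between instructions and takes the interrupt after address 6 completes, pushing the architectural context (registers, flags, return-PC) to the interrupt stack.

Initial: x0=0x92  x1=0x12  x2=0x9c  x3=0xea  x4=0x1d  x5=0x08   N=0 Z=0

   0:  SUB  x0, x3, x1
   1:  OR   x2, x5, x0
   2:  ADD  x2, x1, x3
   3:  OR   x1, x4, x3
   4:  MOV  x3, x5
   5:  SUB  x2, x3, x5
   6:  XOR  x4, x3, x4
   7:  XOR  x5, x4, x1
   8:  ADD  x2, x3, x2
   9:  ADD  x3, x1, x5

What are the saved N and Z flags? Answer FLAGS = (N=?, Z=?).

after  0: x0=0xd8 x1=0x12 x2=0x9c x3=0xea x4=0x1d x5=0x08  N=1 Z=0
after  1: x0=0xd8 x1=0x12 x2=0xd8 x3=0xea x4=0x1d x5=0x08  N=1 Z=0
after  2: x0=0xd8 x1=0x12 x2=0xfc x3=0xea x4=0x1d x5=0x08  N=1 Z=0
after  3: x0=0xd8 x1=0xff x2=0xfc x3=0xea x4=0x1d x5=0x08  N=1 Z=0
after  4: x0=0xd8 x1=0xff x2=0xfc x3=0x08 x4=0x1d x5=0x08  N=1 Z=0
after  5: x0=0xd8 x1=0xff x2=0x00 x3=0x08 x4=0x1d x5=0x08  N=0 Z=1
after  6: x0=0xd8 x1=0xff x2=0x00 x3=0x08 x4=0x15 x5=0x08  N=0 Z=0
-- IRQ taken; context saved, return-PC = 7 --

FLAGS = (N=0, Z=0)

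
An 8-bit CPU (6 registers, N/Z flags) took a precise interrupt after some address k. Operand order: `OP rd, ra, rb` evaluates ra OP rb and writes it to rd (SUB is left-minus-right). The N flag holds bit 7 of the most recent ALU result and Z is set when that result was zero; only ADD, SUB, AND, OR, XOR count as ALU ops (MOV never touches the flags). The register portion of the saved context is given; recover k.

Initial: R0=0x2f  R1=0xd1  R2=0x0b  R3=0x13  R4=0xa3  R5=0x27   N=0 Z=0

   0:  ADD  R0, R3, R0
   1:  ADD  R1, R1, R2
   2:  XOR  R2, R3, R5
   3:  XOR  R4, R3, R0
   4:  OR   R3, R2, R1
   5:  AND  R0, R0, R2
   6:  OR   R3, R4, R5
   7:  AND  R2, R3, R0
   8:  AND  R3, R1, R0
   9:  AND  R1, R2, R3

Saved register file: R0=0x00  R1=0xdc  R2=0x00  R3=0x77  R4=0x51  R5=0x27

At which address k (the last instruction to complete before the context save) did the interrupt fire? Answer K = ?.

K = 7

after  0: R0=0x42 R1=0xd1 R2=0x0b R3=0x13 R4=0xa3 R5=0x27  N=0 Z=0
after  1: R0=0x42 R1=0xdc R2=0x0b R3=0x13 R4=0xa3 R5=0x27  N=1 Z=0
after  2: R0=0x42 R1=0xdc R2=0x34 R3=0x13 R4=0xa3 R5=0x27  N=0 Z=0
after  3: R0=0x42 R1=0xdc R2=0x34 R3=0x13 R4=0x51 R5=0x27  N=0 Z=0
after  4: R0=0x42 R1=0xdc R2=0x34 R3=0xfc R4=0x51 R5=0x27  N=1 Z=0
after  5: R0=0x00 R1=0xdc R2=0x34 R3=0xfc R4=0x51 R5=0x27  N=0 Z=1
after  6: R0=0x00 R1=0xdc R2=0x34 R3=0x77 R4=0x51 R5=0x27  N=0 Z=0
after  7: R0=0x00 R1=0xdc R2=0x00 R3=0x77 R4=0x51 R5=0x27  N=0 Z=1
-- IRQ taken; context saved, return-PC = 8 --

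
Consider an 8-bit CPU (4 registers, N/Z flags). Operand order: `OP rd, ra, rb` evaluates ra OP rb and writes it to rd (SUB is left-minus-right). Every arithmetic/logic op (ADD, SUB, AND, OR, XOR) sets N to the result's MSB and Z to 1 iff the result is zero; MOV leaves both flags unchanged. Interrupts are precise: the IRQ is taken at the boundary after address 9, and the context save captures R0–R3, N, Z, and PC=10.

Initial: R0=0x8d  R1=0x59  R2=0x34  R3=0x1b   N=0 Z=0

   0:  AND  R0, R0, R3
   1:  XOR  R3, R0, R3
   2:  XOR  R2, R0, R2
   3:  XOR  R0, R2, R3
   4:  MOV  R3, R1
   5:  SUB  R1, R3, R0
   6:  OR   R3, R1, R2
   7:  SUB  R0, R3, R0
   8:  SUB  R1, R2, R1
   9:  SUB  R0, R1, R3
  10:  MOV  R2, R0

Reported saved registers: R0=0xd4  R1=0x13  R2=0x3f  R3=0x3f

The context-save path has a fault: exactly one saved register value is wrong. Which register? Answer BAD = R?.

BAD = R2

after  0: R0=0x09 R1=0x59 R2=0x34 R3=0x1b  N=0 Z=0
after  1: R0=0x09 R1=0x59 R2=0x34 R3=0x12  N=0 Z=0
after  2: R0=0x09 R1=0x59 R2=0x3d R3=0x12  N=0 Z=0
after  3: R0=0x2f R1=0x59 R2=0x3d R3=0x12  N=0 Z=0
after  4: R0=0x2f R1=0x59 R2=0x3d R3=0x59  N=0 Z=0
after  5: R0=0x2f R1=0x2a R2=0x3d R3=0x59  N=0 Z=0
after  6: R0=0x2f R1=0x2a R2=0x3d R3=0x3f  N=0 Z=0
after  7: R0=0x10 R1=0x2a R2=0x3d R3=0x3f  N=0 Z=0
after  8: R0=0x10 R1=0x13 R2=0x3d R3=0x3f  N=0 Z=0
after  9: R0=0xd4 R1=0x13 R2=0x3d R3=0x3f  N=1 Z=0
-- IRQ taken; context saved, return-PC = 10 --
mismatch: R2: reported 0x3f vs actual 0x3d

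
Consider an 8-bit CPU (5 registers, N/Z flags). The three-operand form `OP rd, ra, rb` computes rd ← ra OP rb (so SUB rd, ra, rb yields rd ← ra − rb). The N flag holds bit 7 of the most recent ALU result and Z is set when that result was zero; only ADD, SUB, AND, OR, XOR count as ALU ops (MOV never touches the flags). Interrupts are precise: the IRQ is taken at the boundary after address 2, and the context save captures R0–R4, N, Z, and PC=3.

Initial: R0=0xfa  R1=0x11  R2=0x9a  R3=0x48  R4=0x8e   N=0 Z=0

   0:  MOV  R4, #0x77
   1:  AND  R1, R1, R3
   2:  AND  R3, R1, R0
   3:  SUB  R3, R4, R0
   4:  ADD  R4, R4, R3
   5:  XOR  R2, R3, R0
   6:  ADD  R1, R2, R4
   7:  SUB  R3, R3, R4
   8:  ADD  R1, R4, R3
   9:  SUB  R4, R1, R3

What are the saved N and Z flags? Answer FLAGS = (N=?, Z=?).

FLAGS = (N=0, Z=1)

after  0: R0=0xfa R1=0x11 R2=0x9a R3=0x48 R4=0x77  N=0 Z=0
after  1: R0=0xfa R1=0x00 R2=0x9a R3=0x48 R4=0x77  N=0 Z=1
after  2: R0=0xfa R1=0x00 R2=0x9a R3=0x00 R4=0x77  N=0 Z=1
-- IRQ taken; context saved, return-PC = 3 --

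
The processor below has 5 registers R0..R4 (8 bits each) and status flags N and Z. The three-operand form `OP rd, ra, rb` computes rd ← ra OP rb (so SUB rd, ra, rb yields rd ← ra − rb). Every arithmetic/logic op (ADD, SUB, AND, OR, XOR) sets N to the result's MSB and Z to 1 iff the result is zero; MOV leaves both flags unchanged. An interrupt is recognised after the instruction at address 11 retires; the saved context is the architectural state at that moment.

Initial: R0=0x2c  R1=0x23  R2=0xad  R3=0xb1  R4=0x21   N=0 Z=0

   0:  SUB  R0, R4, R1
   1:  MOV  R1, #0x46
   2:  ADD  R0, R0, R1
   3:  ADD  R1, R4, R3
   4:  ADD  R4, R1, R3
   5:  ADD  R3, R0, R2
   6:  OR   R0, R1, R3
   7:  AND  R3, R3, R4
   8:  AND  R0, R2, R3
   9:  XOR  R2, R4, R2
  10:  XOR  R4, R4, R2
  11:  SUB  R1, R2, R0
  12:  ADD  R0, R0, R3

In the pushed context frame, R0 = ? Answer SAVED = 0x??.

SAVED = 0x81

after  0: R0=0xfe R1=0x23 R2=0xad R3=0xb1 R4=0x21  N=1 Z=0
after  1: R0=0xfe R1=0x46 R2=0xad R3=0xb1 R4=0x21  N=1 Z=0
after  2: R0=0x44 R1=0x46 R2=0xad R3=0xb1 R4=0x21  N=0 Z=0
after  3: R0=0x44 R1=0xd2 R2=0xad R3=0xb1 R4=0x21  N=1 Z=0
after  4: R0=0x44 R1=0xd2 R2=0xad R3=0xb1 R4=0x83  N=1 Z=0
after  5: R0=0x44 R1=0xd2 R2=0xad R3=0xf1 R4=0x83  N=1 Z=0
after  6: R0=0xf3 R1=0xd2 R2=0xad R3=0xf1 R4=0x83  N=1 Z=0
after  7: R0=0xf3 R1=0xd2 R2=0xad R3=0x81 R4=0x83  N=1 Z=0
after  8: R0=0x81 R1=0xd2 R2=0xad R3=0x81 R4=0x83  N=1 Z=0
after  9: R0=0x81 R1=0xd2 R2=0x2e R3=0x81 R4=0x83  N=0 Z=0
after 10: R0=0x81 R1=0xd2 R2=0x2e R3=0x81 R4=0xad  N=1 Z=0
after 11: R0=0x81 R1=0xad R2=0x2e R3=0x81 R4=0xad  N=1 Z=0
-- IRQ taken; context saved, return-PC = 12 --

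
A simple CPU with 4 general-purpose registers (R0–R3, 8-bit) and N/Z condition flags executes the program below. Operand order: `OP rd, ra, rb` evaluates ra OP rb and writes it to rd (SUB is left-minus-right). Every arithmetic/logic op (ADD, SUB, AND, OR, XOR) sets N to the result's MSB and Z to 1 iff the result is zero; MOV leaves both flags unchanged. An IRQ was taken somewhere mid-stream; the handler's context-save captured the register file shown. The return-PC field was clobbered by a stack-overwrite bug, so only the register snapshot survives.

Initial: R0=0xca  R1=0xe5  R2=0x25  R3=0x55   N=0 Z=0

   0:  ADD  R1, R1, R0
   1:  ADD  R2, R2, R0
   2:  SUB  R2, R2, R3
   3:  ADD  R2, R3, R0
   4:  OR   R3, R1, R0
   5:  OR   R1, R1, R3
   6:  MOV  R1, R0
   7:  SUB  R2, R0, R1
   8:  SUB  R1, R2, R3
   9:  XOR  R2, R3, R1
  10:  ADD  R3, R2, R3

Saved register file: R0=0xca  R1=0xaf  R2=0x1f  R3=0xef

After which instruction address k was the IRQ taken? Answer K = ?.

after  0: R0=0xca R1=0xaf R2=0x25 R3=0x55  N=1 Z=0
after  1: R0=0xca R1=0xaf R2=0xef R3=0x55  N=1 Z=0
after  2: R0=0xca R1=0xaf R2=0x9a R3=0x55  N=1 Z=0
after  3: R0=0xca R1=0xaf R2=0x1f R3=0x55  N=0 Z=0
after  4: R0=0xca R1=0xaf R2=0x1f R3=0xef  N=1 Z=0
-- IRQ taken; context saved, return-PC = 5 --

K = 4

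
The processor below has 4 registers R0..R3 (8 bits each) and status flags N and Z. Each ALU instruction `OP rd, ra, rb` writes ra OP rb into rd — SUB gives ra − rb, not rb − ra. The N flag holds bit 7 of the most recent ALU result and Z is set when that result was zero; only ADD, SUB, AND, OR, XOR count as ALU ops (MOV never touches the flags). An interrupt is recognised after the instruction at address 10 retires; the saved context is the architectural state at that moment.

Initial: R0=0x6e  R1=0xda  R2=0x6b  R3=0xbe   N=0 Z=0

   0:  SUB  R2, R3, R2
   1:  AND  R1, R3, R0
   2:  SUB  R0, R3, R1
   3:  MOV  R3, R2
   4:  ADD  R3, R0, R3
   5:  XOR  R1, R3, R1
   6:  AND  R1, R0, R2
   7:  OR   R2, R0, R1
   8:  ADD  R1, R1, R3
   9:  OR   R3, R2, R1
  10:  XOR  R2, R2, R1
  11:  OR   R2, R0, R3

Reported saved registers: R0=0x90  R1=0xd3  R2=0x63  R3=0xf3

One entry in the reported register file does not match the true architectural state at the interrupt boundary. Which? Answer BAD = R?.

BAD = R1

after  0: R0=0x6e R1=0xda R2=0x53 R3=0xbe  N=0 Z=0
after  1: R0=0x6e R1=0x2e R2=0x53 R3=0xbe  N=0 Z=0
after  2: R0=0x90 R1=0x2e R2=0x53 R3=0xbe  N=1 Z=0
after  3: R0=0x90 R1=0x2e R2=0x53 R3=0x53  N=1 Z=0
after  4: R0=0x90 R1=0x2e R2=0x53 R3=0xe3  N=1 Z=0
after  5: R0=0x90 R1=0xcd R2=0x53 R3=0xe3  N=1 Z=0
after  6: R0=0x90 R1=0x10 R2=0x53 R3=0xe3  N=0 Z=0
after  7: R0=0x90 R1=0x10 R2=0x90 R3=0xe3  N=1 Z=0
after  8: R0=0x90 R1=0xf3 R2=0x90 R3=0xe3  N=1 Z=0
after  9: R0=0x90 R1=0xf3 R2=0x90 R3=0xf3  N=1 Z=0
after 10: R0=0x90 R1=0xf3 R2=0x63 R3=0xf3  N=0 Z=0
-- IRQ taken; context saved, return-PC = 11 --
mismatch: R1: reported 0xd3 vs actual 0xf3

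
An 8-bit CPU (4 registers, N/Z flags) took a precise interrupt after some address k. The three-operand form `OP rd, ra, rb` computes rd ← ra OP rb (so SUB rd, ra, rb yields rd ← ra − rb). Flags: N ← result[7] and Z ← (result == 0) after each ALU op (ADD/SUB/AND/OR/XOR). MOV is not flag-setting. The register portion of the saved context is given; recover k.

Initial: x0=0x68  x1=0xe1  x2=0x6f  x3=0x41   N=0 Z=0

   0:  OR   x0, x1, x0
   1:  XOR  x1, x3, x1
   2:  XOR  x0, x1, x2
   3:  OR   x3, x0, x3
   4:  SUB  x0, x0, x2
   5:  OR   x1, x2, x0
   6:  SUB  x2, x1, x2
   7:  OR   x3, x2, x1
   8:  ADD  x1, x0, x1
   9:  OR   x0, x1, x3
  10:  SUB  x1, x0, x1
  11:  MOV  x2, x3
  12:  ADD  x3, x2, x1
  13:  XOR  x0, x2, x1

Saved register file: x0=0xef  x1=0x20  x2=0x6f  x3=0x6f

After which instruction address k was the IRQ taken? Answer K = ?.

after  0: x0=0xe9 x1=0xe1 x2=0x6f x3=0x41  N=1 Z=0
after  1: x0=0xe9 x1=0xa0 x2=0x6f x3=0x41  N=1 Z=0
after  2: x0=0xcf x1=0xa0 x2=0x6f x3=0x41  N=1 Z=0
after  3: x0=0xcf x1=0xa0 x2=0x6f x3=0xcf  N=1 Z=0
after  4: x0=0x60 x1=0xa0 x2=0x6f x3=0xcf  N=0 Z=0
after  5: x0=0x60 x1=0x6f x2=0x6f x3=0xcf  N=0 Z=0
after  6: x0=0x60 x1=0x6f x2=0x00 x3=0xcf  N=0 Z=1
after  7: x0=0x60 x1=0x6f x2=0x00 x3=0x6f  N=0 Z=0
after  8: x0=0x60 x1=0xcf x2=0x00 x3=0x6f  N=1 Z=0
after  9: x0=0xef x1=0xcf x2=0x00 x3=0x6f  N=1 Z=0
after 10: x0=0xef x1=0x20 x2=0x00 x3=0x6f  N=0 Z=0
after 11: x0=0xef x1=0x20 x2=0x6f x3=0x6f  N=0 Z=0
-- IRQ taken; context saved, return-PC = 12 --

K = 11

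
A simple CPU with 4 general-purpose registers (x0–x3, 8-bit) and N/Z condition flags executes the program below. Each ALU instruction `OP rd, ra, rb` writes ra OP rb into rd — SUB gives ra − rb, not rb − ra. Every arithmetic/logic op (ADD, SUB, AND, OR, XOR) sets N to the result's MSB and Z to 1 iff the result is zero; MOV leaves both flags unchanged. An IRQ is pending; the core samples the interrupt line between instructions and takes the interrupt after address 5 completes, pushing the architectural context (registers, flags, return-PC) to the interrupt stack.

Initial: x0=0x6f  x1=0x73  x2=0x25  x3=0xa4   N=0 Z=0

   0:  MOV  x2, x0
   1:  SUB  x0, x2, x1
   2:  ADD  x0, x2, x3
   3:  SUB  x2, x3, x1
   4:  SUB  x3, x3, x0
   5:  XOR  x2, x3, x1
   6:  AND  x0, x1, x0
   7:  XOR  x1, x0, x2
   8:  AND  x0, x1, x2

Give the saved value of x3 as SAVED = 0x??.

SAVED = 0x91

after  0: x0=0x6f x1=0x73 x2=0x6f x3=0xa4  N=0 Z=0
after  1: x0=0xfc x1=0x73 x2=0x6f x3=0xa4  N=1 Z=0
after  2: x0=0x13 x1=0x73 x2=0x6f x3=0xa4  N=0 Z=0
after  3: x0=0x13 x1=0x73 x2=0x31 x3=0xa4  N=0 Z=0
after  4: x0=0x13 x1=0x73 x2=0x31 x3=0x91  N=1 Z=0
after  5: x0=0x13 x1=0x73 x2=0xe2 x3=0x91  N=1 Z=0
-- IRQ taken; context saved, return-PC = 6 --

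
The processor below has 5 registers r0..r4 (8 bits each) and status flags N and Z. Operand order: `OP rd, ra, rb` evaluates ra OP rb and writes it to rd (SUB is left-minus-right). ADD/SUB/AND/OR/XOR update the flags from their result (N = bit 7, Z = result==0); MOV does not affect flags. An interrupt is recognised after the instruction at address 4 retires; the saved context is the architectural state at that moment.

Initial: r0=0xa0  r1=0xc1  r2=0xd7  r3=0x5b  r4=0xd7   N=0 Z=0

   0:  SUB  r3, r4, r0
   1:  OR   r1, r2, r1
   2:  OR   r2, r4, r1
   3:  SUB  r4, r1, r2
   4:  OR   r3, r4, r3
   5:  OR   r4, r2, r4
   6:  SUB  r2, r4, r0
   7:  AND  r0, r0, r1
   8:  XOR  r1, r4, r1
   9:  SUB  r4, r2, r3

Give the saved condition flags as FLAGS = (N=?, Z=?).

FLAGS = (N=0, Z=0)

after  0: r0=0xa0 r1=0xc1 r2=0xd7 r3=0x37 r4=0xd7  N=0 Z=0
after  1: r0=0xa0 r1=0xd7 r2=0xd7 r3=0x37 r4=0xd7  N=1 Z=0
after  2: r0=0xa0 r1=0xd7 r2=0xd7 r3=0x37 r4=0xd7  N=1 Z=0
after  3: r0=0xa0 r1=0xd7 r2=0xd7 r3=0x37 r4=0x00  N=0 Z=1
after  4: r0=0xa0 r1=0xd7 r2=0xd7 r3=0x37 r4=0x00  N=0 Z=0
-- IRQ taken; context saved, return-PC = 5 --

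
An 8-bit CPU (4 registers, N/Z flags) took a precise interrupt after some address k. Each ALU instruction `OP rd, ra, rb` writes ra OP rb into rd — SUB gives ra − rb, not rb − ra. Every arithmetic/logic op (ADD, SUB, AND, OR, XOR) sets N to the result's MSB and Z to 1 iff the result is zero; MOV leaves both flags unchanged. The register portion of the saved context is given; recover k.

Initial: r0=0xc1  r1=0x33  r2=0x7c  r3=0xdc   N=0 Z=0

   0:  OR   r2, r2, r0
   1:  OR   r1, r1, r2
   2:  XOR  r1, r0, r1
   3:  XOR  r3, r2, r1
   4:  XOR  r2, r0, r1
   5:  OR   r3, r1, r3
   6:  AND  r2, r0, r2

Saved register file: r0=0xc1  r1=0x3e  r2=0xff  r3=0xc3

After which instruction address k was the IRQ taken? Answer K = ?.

after  0: r0=0xc1 r1=0x33 r2=0xfd r3=0xdc  N=1 Z=0
after  1: r0=0xc1 r1=0xff r2=0xfd r3=0xdc  N=1 Z=0
after  2: r0=0xc1 r1=0x3e r2=0xfd r3=0xdc  N=0 Z=0
after  3: r0=0xc1 r1=0x3e r2=0xfd r3=0xc3  N=1 Z=0
after  4: r0=0xc1 r1=0x3e r2=0xff r3=0xc3  N=1 Z=0
-- IRQ taken; context saved, return-PC = 5 --

K = 4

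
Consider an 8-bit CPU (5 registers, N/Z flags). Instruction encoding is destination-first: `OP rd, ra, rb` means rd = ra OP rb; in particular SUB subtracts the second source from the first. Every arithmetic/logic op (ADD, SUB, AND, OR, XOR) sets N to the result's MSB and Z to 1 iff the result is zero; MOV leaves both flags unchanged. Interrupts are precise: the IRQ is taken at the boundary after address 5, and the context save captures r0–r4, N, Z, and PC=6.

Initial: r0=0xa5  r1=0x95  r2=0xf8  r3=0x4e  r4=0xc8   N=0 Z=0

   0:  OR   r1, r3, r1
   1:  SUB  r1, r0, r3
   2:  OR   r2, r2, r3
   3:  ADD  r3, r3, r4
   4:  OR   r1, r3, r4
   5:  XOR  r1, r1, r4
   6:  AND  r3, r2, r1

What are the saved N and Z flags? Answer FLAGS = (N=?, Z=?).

FLAGS = (N=0, Z=0)

after  0: r0=0xa5 r1=0xdf r2=0xf8 r3=0x4e r4=0xc8  N=1 Z=0
after  1: r0=0xa5 r1=0x57 r2=0xf8 r3=0x4e r4=0xc8  N=0 Z=0
after  2: r0=0xa5 r1=0x57 r2=0xfe r3=0x4e r4=0xc8  N=1 Z=0
after  3: r0=0xa5 r1=0x57 r2=0xfe r3=0x16 r4=0xc8  N=0 Z=0
after  4: r0=0xa5 r1=0xde r2=0xfe r3=0x16 r4=0xc8  N=1 Z=0
after  5: r0=0xa5 r1=0x16 r2=0xfe r3=0x16 r4=0xc8  N=0 Z=0
-- IRQ taken; context saved, return-PC = 6 --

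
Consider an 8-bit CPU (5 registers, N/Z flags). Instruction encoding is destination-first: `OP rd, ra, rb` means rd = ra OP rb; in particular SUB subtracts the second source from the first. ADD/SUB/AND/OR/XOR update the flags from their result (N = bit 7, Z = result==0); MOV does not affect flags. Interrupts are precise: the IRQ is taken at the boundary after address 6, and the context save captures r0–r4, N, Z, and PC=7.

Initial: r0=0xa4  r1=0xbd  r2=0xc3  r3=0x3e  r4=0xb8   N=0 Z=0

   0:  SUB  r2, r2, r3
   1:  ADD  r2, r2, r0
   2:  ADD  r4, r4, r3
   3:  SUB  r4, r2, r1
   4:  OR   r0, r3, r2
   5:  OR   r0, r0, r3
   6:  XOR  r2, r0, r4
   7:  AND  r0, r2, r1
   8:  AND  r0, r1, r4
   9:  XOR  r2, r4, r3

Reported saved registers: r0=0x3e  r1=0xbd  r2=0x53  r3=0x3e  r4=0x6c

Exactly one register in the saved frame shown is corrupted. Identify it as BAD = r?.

BAD = r0

after  0: r0=0xa4 r1=0xbd r2=0x85 r3=0x3e r4=0xb8  N=1 Z=0
after  1: r0=0xa4 r1=0xbd r2=0x29 r3=0x3e r4=0xb8  N=0 Z=0
after  2: r0=0xa4 r1=0xbd r2=0x29 r3=0x3e r4=0xf6  N=1 Z=0
after  3: r0=0xa4 r1=0xbd r2=0x29 r3=0x3e r4=0x6c  N=0 Z=0
after  4: r0=0x3f r1=0xbd r2=0x29 r3=0x3e r4=0x6c  N=0 Z=0
after  5: r0=0x3f r1=0xbd r2=0x29 r3=0x3e r4=0x6c  N=0 Z=0
after  6: r0=0x3f r1=0xbd r2=0x53 r3=0x3e r4=0x6c  N=0 Z=0
-- IRQ taken; context saved, return-PC = 7 --
mismatch: r0: reported 0x3e vs actual 0x3f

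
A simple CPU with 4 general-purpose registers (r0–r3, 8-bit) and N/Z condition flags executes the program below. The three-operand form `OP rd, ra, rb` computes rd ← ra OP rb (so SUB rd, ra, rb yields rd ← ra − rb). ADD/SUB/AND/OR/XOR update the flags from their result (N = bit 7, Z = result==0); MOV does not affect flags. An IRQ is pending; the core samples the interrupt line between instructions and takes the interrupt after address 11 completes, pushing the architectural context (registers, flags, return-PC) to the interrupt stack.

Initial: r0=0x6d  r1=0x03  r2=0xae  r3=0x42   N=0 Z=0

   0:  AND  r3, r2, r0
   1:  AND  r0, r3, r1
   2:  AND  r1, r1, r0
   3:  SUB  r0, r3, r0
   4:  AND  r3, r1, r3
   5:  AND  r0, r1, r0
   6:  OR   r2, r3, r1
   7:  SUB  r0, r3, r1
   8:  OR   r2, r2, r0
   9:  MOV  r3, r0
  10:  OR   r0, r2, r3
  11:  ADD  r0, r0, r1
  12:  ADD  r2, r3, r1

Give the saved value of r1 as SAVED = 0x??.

after  0: r0=0x6d r1=0x03 r2=0xae r3=0x2c  N=0 Z=0
after  1: r0=0x00 r1=0x03 r2=0xae r3=0x2c  N=0 Z=1
after  2: r0=0x00 r1=0x00 r2=0xae r3=0x2c  N=0 Z=1
after  3: r0=0x2c r1=0x00 r2=0xae r3=0x2c  N=0 Z=0
after  4: r0=0x2c r1=0x00 r2=0xae r3=0x00  N=0 Z=1
after  5: r0=0x00 r1=0x00 r2=0xae r3=0x00  N=0 Z=1
after  6: r0=0x00 r1=0x00 r2=0x00 r3=0x00  N=0 Z=1
after  7: r0=0x00 r1=0x00 r2=0x00 r3=0x00  N=0 Z=1
after  8: r0=0x00 r1=0x00 r2=0x00 r3=0x00  N=0 Z=1
after  9: r0=0x00 r1=0x00 r2=0x00 r3=0x00  N=0 Z=1
after 10: r0=0x00 r1=0x00 r2=0x00 r3=0x00  N=0 Z=1
after 11: r0=0x00 r1=0x00 r2=0x00 r3=0x00  N=0 Z=1
-- IRQ taken; context saved, return-PC = 12 --

SAVED = 0x00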